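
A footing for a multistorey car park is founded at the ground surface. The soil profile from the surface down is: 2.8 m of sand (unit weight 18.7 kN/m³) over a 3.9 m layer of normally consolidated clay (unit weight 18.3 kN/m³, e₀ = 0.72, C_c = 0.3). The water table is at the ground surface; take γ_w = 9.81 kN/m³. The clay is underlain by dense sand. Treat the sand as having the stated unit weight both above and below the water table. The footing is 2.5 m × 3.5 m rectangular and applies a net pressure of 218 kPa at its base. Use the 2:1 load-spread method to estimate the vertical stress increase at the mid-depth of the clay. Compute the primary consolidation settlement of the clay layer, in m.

Mid-depth of clay below the ground surface: z = 2.8 + 3.9/2 = 4.75 m.
Total vertical stress at mid-clay: σ_v = 18.7×2.8 + 18.3×1.95 = 88.045 kPa.
Pore pressure: u = 9.81×(4.75 − 0) = 46.598 kPa.
Initial effective stress: σ'_0 = σ_v − u = 88.045 − 46.598 = 41.447 kPa.
Stress increase at mid-clay by the 2:1 spreading method:
Δσ = qBL/((B+z)(L+z)) = 218×2.5×3.5/((2.5+4.75)(3.5+4.75)) = 31.891 kPa
Final effective stress: σ'_f = σ'_0 + Δσ = 41.447 + 31.891 = 73.338 kPa.
Normally consolidated clay, so the full stress increment lies on the virgin compression line:
S_c = C_c·H/(1+e₀)·log₁₀(σ'_f/σ'_0) = 0.3×3.9/(1+0.72)×log₁₀(73.338/41.447)
    = 0.68023 × 0.24784 = 0.1686 m

S_c ≈ 0.169 m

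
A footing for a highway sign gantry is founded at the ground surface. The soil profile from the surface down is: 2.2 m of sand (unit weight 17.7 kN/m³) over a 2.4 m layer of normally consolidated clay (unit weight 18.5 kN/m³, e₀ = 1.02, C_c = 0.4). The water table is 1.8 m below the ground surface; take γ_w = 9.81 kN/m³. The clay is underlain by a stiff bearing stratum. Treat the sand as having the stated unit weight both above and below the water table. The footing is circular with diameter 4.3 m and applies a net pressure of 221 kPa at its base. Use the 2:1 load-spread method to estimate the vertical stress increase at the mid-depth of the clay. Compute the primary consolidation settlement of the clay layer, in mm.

S_c ≈ 190 mm

Mid-depth of clay below the ground surface: z = 2.2 + 2.4/2 = 3.4 m.
Total vertical stress at mid-clay: σ_v = 17.7×2.2 + 18.5×1.2 = 61.14 kPa.
Pore pressure: u = 9.81×(3.4 − 1.8) = 15.696 kPa.
Initial effective stress: σ'_0 = σ_v − u = 61.14 − 15.696 = 45.444 kPa.
Stress increase at mid-clay by the 2:1 spreading method:
Δσ ≈ qD²/(D+z)² = 221×4.3²/(4.3+3.4)² = 68.92 kPa
Final effective stress: σ'_f = σ'_0 + Δσ = 45.444 + 68.92 = 114.36 kPa.
Normally consolidated clay, so the full stress increment lies on the virgin compression line:
S_c = C_c·H/(1+e₀)·log₁₀(σ'_f/σ'_0) = 0.4×2.4/(1+1.02)×log₁₀(114.36/45.444)
    = 0.47525 × 0.4008 = 0.1905 m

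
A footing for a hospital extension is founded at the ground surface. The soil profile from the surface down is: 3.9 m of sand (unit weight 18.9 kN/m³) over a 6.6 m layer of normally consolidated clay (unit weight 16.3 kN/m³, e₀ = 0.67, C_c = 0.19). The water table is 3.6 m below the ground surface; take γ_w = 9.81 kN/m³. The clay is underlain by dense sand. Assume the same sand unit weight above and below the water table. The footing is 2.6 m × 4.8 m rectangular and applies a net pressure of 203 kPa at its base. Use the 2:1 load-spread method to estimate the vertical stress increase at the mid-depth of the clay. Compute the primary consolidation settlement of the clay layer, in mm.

Mid-depth of clay below the ground surface: z = 3.9 + 6.6/2 = 7.2 m.
Total vertical stress at mid-clay: σ_v = 18.9×3.9 + 16.3×3.3 = 127.5 kPa.
Pore pressure: u = 9.81×(7.2 − 3.6) = 35.316 kPa.
Initial effective stress: σ'_0 = σ_v − u = 127.5 − 35.316 = 92.184 kPa.
Stress increase at mid-clay by the 2:1 spreading method:
Δσ = qBL/((B+z)(L+z)) = 203×2.6×4.8/((2.6+7.2)(4.8+7.2)) = 21.543 kPa
Final effective stress: σ'_f = σ'_0 + Δσ = 92.184 + 21.543 = 113.73 kPa.
Normally consolidated clay, so the full stress increment lies on the virgin compression line:
S_c = C_c·H/(1+e₀)·log₁₀(σ'_f/σ'_0) = 0.19×6.6/(1+0.67)×log₁₀(113.73/92.184)
    = 0.7509 × 0.091219 = 0.0685 m

S_c ≈ 68.5 mm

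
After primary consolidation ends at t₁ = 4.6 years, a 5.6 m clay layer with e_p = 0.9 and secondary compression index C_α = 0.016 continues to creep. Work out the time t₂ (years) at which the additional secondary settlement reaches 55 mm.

S_s = C_α·H/(1+e_p)·log₁₀(t₂/t₁) ⇒ log₁₀(t₂/t₁) = S_s·(1+e_p)/(C_α·H).
log₁₀(t₂/t₁) = 0.055 × (1+0.9) / (0.016×5.6) = 1.166
t₂ = t₁ × 10^1.166 = 4.6 × 14.67 = 67.46 years

t₂ ≈ 67.5 years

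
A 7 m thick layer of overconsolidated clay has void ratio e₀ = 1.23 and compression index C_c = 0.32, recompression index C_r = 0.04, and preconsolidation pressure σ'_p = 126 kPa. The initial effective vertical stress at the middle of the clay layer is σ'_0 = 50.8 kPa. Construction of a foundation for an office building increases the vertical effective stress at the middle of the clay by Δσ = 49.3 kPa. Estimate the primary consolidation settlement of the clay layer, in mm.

Final effective stress: σ'_f = 50.8 + 49.3 = 100.1 kPa.
σ'_f = 100.1 ≤ σ'_p = 126 kPa, so the clay remains overconsolidated and only the recompression index applies:
S_c = C_r·H/(1+e₀)·log₁₀(σ'_f/σ'_0) = 0.04×7/2.23×log₁₀(100.1/50.8)
    = 0.12556 × 0.29457 = 0.03699 m

S_c ≈ 37 mm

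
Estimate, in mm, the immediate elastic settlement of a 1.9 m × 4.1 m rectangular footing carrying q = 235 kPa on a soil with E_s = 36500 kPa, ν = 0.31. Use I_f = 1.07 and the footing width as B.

S_e ≈ 11.8 mm

Immediate (elastic) settlement: S_e = q·B·(1−ν²)/E_s · I_f.
S_e = 235 × 1.9 × (1 − 0.31²) / 36500 × 1.07
    = 235 × 1.9 × 0.9039 / 36500 × 1.07
    = 0.01183 m = 11.83 mm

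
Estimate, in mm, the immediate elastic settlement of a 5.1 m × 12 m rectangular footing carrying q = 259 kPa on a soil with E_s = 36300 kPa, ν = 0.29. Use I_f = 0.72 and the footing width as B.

Immediate (elastic) settlement: S_e = q·B·(1−ν²)/E_s · I_f.
S_e = 259 × 5.1 × (1 − 0.29²) / 36300 × 0.72
    = 259 × 5.1 × 0.9159 / 36300 × 0.72
    = 0.024 m = 24 mm

S_e ≈ 24 mm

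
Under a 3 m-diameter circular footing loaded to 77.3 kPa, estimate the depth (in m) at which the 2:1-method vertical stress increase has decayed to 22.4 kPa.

2:1 spreading — at depth z the loaded area has grown by z in each plan dimension:
qD²/(D+z)² = Δσ_z ⇒ z = D(√(q/Δσ_z) − 1) = 3×(√(77.3/22.4) − 1) = 2.573 m

z ≈ 2.57 m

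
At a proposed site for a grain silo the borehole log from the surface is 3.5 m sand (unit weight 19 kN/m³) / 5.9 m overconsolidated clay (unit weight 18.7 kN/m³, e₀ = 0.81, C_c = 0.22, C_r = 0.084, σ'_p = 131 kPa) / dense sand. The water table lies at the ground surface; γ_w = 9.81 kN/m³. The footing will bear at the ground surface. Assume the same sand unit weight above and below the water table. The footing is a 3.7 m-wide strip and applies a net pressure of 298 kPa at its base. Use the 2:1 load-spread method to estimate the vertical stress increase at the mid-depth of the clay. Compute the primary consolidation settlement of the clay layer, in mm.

Mid-depth of clay below the ground surface: z = 3.5 + 5.9/2 = 6.45 m.
Total vertical stress at mid-clay: σ_v = 19×3.5 + 18.7×2.95 = 121.66 kPa.
Pore pressure: u = 9.81×(6.45 − 0) = 63.275 kPa.
Initial effective stress: σ'_0 = σ_v − u = 121.66 − 63.275 = 58.385 kPa.
Stress increase at mid-clay by the 2:1 spreading method:
Δσ = qB/(B+z) = 298×3.7/(3.7+6.45) = 108.63 kPa
Final effective stress: σ'_f = 58.385 + 108.63 = 167.01 kPa.
σ'_f = 167.01 > σ'_p = 131 kPa, so the stress path crosses the preconsolidation pressure — recompression up to σ'_p, then virgin compression beyond:
S_c = H/(1+e₀)·[C_r·log₁₀(σ'_p/σ'_0) + C_c·log₁₀(σ'_f/σ'_p)]
    = 5.9/1.81 × [0.084×log₁₀(131/58.385) + 0.22×log₁₀(167.01/131)]
    = 3.2597 × [0.029481 + 0.023204] = 0.1717 m

S_c ≈ 172 mm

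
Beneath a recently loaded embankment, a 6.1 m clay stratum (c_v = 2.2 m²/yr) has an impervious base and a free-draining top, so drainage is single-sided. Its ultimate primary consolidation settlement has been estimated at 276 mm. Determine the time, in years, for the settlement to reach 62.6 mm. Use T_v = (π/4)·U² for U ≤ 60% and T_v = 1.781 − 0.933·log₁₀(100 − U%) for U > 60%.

Drainage path length: H_d = H = 6.1 m (single drainage).
U = S(t)/S_ult = 62.6/276 = 0.2268.
U ≤ 60%: T_v = (π/4)·U² = (π/4)×0.22681² = 0.040404.
t = T_v·H_d²/c_v = 0.040404×6.1²/2.2 = 0.6834 years.

t ≈ 0.683 years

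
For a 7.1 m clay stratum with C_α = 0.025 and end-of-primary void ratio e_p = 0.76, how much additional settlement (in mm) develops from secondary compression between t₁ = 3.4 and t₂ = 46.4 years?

Secondary compression: S_s = C_α·H/(1+e_p)·log₁₀(t₂/t₁)
S_s = 0.025×7.1/(1+0.76)×log₁₀(46.4/3.4)
    = 0.1009 × 1.135 = 0.1145 m

S_s ≈ 114 mm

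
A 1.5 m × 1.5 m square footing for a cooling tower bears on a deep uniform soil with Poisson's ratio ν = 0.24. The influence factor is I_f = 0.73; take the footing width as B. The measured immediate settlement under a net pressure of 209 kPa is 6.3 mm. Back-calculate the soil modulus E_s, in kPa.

E_s ≈ 34200 kPa

S_e = q·B·(1−ν²)/E_s · I_f  ⇒  E_s = q·B·(1−ν²)·I_f / S_e.
E_s = 209 × 1.5 × 0.9424 × 0.73 / 0.0063 = 34230 kPa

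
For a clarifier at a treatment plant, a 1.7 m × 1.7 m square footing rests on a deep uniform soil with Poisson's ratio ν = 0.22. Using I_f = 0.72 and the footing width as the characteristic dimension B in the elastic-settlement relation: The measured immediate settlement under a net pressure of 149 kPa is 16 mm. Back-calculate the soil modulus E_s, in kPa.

E_s ≈ 10800 kPa

S_e = q·B·(1−ν²)/E_s · I_f  ⇒  E_s = q·B·(1−ν²)·I_f / S_e.
E_s = 149 × 1.7 × 0.9516 × 0.72 / 0.016 = 10850 kPa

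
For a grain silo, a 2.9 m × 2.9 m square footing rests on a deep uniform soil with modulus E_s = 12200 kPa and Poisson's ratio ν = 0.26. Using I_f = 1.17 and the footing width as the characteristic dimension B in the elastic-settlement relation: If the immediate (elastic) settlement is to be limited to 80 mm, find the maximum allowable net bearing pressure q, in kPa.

S_e = q·B·(1−ν²)/E_s · I_f  ⇒  q = S_e·E_s / (B·(1−ν²)·I_f).
q = 0.08 × 12200 / (2.9 × 0.9324 × 1.17) = 308.5 kPa

q ≈ 309 kPa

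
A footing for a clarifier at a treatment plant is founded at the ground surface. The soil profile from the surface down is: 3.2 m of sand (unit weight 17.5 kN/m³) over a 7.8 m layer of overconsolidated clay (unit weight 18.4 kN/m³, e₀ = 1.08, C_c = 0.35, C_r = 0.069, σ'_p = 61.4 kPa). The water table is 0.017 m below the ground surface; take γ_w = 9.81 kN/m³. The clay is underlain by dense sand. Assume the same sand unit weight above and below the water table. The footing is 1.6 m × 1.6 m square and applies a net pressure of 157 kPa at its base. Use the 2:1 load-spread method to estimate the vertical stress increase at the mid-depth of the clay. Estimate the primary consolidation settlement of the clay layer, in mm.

S_c ≈ 25.8 mm

Mid-depth of clay below the ground surface: z = 3.2 + 7.8/2 = 7.1 m.
Total vertical stress at mid-clay: σ_v = 17.5×3.2 + 18.4×3.9 = 127.76 kPa.
Pore pressure: u = 9.81×(7.1 − 0.017) = 69.484 kPa.
Initial effective stress: σ'_0 = σ_v − u = 127.76 − 69.484 = 58.276 kPa.
Stress increase at mid-clay by the 2:1 spreading method:
Δσ = qBL/((B+z)(L+z)) = 157×1.6×1.6/((1.6+7.1)(1.6+7.1)) = 5.3101 kPa
Final effective stress: σ'_f = 58.276 + 5.3101 = 63.586 kPa.
σ'_f = 63.586 > σ'_p = 61.4 kPa, so the stress path crosses the preconsolidation pressure — recompression up to σ'_p, then virgin compression beyond:
S_c = H/(1+e₀)·[C_r·log₁₀(σ'_p/σ'_0) + C_c·log₁₀(σ'_f/σ'_p)]
    = 7.8/2.08 × [0.069×log₁₀(61.4/58.276) + 0.35×log₁₀(63.586/61.4)]
    = 3.75 × [0.0015648 + 0.0053176] = 0.02581 m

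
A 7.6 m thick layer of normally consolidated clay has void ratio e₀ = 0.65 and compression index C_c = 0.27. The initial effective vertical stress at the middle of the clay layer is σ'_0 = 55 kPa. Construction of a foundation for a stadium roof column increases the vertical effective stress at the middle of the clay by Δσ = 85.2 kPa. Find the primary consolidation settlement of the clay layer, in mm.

Final effective stress: σ'_f = σ'_0 + Δσ = 55 + 85.2 = 140.2 kPa.
Normally consolidated clay, so the full stress increment lies on the virgin compression line:
S_c = C_c·H/(1+e₀)·log₁₀(σ'_f/σ'_0) = 0.27×7.6/(1+0.65)×log₁₀(140.2/55)
    = 1.2436 × 0.40639 = 0.5054 m

S_c ≈ 505 mm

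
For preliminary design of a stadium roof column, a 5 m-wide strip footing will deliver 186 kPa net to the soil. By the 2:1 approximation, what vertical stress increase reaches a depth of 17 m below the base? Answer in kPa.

By the 2:1 method the load spreads at 1 horizontal : 2 vertical, so at depth z the loaded area has grown by z in each plan dimension:
Δσ = qB/(B+z) = 186×5/(5+17) = 42.273 kPa

Δσ_z ≈ 42.3 kPa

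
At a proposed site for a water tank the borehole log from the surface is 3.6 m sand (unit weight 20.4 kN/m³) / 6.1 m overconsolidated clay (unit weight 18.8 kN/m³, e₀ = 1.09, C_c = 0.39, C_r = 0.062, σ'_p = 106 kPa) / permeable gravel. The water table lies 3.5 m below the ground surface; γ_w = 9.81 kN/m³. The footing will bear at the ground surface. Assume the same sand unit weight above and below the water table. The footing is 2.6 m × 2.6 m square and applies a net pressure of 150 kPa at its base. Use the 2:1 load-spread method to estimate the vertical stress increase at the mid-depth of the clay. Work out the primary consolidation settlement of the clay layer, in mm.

Mid-depth of clay below the ground surface: z = 3.6 + 6.1/2 = 6.65 m.
Total vertical stress at mid-clay: σ_v = 20.4×3.6 + 18.8×3.05 = 130.78 kPa.
Pore pressure: u = 9.81×(6.65 − 3.5) = 30.902 kPa.
Initial effective stress: σ'_0 = σ_v − u = 130.78 − 30.902 = 99.878 kPa.
Stress increase at mid-clay by the 2:1 spreading method:
Δσ = qBL/((B+z)(L+z)) = 150×2.6×2.6/((2.6+6.65)(2.6+6.65)) = 11.851 kPa
Final effective stress: σ'_f = 99.878 + 11.851 = 111.73 kPa.
σ'_f = 111.73 > σ'_p = 106 kPa, so the stress path crosses the preconsolidation pressure — recompression up to σ'_p, then virgin compression beyond:
S_c = H/(1+e₀)·[C_r·log₁₀(σ'_p/σ'_0) + C_c·log₁₀(σ'_f/σ'_p)]
    = 6.1/2.09 × [0.062×log₁₀(106/99.878) + 0.39×log₁₀(111.73/106)]
    = 2.9187 × [0.0016018 + 0.0089169] = 0.0307 m

S_c ≈ 30.7 mm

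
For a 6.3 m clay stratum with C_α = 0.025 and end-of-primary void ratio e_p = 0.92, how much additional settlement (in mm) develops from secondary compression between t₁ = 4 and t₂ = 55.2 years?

S_s ≈ 93.5 mm

Secondary compression: S_s = C_α·H/(1+e_p)·log₁₀(t₂/t₁)
S_s = 0.025×6.3/(1+0.92)×log₁₀(55.2/4)
    = 0.08203 × 1.14 = 0.09351 m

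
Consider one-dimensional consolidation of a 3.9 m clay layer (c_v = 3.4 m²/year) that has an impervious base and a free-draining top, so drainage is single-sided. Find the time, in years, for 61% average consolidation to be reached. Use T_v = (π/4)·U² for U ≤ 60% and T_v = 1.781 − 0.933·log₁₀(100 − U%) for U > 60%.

Drainage path length: H_d = H = 3.9 m (single drainage).
U > 60%: T_v = 1.781 − 0.933·log₁₀(100 − 61) = 0.29654.
t = T_v·H_d²/c_v = 0.29654×3.9²/3.4 = 1.327 years.

t ≈ 1.33 years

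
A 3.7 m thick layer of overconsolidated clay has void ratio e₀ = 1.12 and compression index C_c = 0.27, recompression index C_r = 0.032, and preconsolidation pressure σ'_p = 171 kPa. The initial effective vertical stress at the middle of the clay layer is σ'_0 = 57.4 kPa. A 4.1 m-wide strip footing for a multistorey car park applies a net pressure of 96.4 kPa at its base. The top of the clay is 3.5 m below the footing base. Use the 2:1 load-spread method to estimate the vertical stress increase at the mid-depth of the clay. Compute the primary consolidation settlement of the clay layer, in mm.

Mid-depth of clay below the footing base: z = 3.5 + 3.7/2 = 5.35 m.
Stress increase at mid-clay by the 2:1 spreading method:
Δσ = qB/(B+z) = 96.4×4.1/(4.1+5.35) = 41.824 kPa
Final effective stress: σ'_f = 57.4 + 41.824 = 99.224 kPa.
σ'_f = 99.224 ≤ σ'_p = 171 kPa, so the clay remains overconsolidated and only the recompression index applies:
S_c = C_r·H/(1+e₀)·log₁₀(σ'_f/σ'_0) = 0.032×3.7/2.12×log₁₀(99.224/57.4)
    = 0.05585 × 0.2377 = 0.01328 m

S_c ≈ 13.3 mm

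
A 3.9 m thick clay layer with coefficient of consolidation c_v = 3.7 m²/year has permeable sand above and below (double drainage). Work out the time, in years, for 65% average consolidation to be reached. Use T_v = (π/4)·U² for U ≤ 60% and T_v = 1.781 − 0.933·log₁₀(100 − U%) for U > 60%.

t ≈ 0.35 years

Drainage path length: H_d = H/2 = 1.95 m (double drainage).
U > 60%: T_v = 1.781 − 0.933·log₁₀(100 − 65) = 0.34038.
t = T_v·H_d²/c_v = 0.34038×1.95²/3.7 = 0.3498 years.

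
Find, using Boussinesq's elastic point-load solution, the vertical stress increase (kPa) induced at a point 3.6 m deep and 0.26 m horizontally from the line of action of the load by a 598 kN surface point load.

Boussinesq vertical stress below a point load on an elastic half-space:
Δσ_z = 3P/(2πz²) · [1 + (r/z)²]^(−5/2)
r/z = 0.26/3.6 = 0.072222; [1+(r/z)²]^(−5/2) = 0.98708.
Δσ_z = 3×598/(2π×3.6²) × 0.98708 = 22.031 × 0.98708 = 21.75 kPa

Δσ_z ≈ 21.7 kPa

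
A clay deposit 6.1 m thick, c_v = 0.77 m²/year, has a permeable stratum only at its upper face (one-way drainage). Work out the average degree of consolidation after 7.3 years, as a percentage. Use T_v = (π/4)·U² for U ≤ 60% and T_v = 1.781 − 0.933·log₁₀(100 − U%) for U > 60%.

U ≈ 43.9 %

Drainage path length: H_d = H = 6.1 m (single drainage).
T_v = c_v·t/H_d² = 0.77×7.3/6.1² = 0.15106.
T_v = 0.15106 corresponds to the U ≤ 60% branch:
U = √(4T_v/π) = 0.4386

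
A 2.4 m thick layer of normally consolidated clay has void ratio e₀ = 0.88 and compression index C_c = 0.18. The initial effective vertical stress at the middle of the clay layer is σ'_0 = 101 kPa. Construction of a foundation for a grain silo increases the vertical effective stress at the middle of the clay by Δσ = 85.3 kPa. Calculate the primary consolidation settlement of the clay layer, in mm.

Final effective stress: σ'_f = σ'_0 + Δσ = 101 + 85.3 = 186.3 kPa.
Normally consolidated clay, so the full stress increment lies on the virgin compression line:
S_c = C_c·H/(1+e₀)·log₁₀(σ'_f/σ'_0) = 0.18×2.4/(1+0.88)×log₁₀(186.3/101)
    = 0.22979 × 0.26589 = 0.0611 m

S_c ≈ 61.1 mm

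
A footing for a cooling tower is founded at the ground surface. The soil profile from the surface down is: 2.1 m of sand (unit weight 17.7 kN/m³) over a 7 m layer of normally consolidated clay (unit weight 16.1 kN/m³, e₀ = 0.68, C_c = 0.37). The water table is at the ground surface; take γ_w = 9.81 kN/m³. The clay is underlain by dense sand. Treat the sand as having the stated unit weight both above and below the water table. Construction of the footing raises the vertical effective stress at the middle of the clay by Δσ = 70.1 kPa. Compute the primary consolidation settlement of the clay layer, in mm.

Mid-depth of clay below the ground surface: z = 2.1 + 7/2 = 5.6 m.
Total vertical stress at mid-clay: σ_v = 17.7×2.1 + 16.1×3.5 = 93.52 kPa.
Pore pressure: u = 9.81×(5.6 − 0) = 54.936 kPa.
Initial effective stress: σ'_0 = σ_v − u = 93.52 − 54.936 = 38.584 kPa.
Final effective stress: σ'_f = σ'_0 + Δσ = 38.584 + 70.1 = 108.68 kPa.
Normally consolidated clay, so the full stress increment lies on the virgin compression line:
S_c = C_c·H/(1+e₀)·log₁₀(σ'_f/σ'_0) = 0.37×7/(1+0.68)×log₁₀(108.68/38.584)
    = 1.5417 × 0.44974 = 0.6934 m

S_c ≈ 693 mm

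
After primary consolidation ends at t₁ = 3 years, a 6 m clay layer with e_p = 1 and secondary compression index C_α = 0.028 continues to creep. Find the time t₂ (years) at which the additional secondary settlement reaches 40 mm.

t₂ ≈ 8.98 years

S_s = C_α·H/(1+e_p)·log₁₀(t₂/t₁) ⇒ log₁₀(t₂/t₁) = S_s·(1+e_p)/(C_α·H).
log₁₀(t₂/t₁) = 0.04 × (1+1) / (0.028×6) = 0.4762
t₂ = t₁ × 10^0.4762 = 3 × 2.994 = 8.981 years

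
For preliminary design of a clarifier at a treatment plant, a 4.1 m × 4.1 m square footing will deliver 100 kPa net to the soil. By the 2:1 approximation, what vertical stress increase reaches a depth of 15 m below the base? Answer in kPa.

By the 2:1 method the load spreads at 1 horizontal : 2 vertical, so at depth z the loaded area has grown by z in each plan dimension:
Δσ = qBL/((B+z)(L+z)) = 100×4.1×4.1/((4.1+15)(4.1+15)) = 4.6079 kPa

Δσ_z ≈ 4.61 kPa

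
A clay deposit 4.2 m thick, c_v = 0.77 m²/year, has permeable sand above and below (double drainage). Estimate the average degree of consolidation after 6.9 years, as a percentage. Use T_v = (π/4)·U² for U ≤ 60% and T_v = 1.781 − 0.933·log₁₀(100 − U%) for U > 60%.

U ≈ 95.9 %

Drainage path length: H_d = H/2 = 2.1 m (double drainage).
T_v = c_v·t/H_d² = 0.77×6.9/2.1² = 1.2048.
T_v = 1.2048 corresponds to the U > 60% branch:
U = 1 − 10^((1.781 − T_v)/0.933)/100 = 0.9585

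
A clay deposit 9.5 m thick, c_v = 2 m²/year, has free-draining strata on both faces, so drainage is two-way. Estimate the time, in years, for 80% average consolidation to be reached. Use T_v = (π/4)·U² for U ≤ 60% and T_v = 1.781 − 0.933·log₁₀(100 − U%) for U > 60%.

t ≈ 6.4 years

Drainage path length: H_d = H/2 = 4.75 m (double drainage).
U > 60%: T_v = 1.781 − 0.933·log₁₀(100 − 80) = 0.56714.
t = T_v·H_d²/c_v = 0.56714×4.75²/2 = 6.398 years.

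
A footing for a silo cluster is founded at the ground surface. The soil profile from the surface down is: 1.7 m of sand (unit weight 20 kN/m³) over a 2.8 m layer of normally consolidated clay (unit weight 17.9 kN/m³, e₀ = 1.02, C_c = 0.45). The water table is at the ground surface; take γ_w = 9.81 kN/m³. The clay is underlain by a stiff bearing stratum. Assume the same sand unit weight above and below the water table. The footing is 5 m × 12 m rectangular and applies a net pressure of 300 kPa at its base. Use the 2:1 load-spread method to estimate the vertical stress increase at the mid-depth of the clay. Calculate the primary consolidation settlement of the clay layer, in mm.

Mid-depth of clay below the ground surface: z = 1.7 + 2.8/2 = 3.1 m.
Total vertical stress at mid-clay: σ_v = 20×1.7 + 17.9×1.4 = 59.06 kPa.
Pore pressure: u = 9.81×(3.1 − 0) = 30.411 kPa.
Initial effective stress: σ'_0 = σ_v − u = 59.06 − 30.411 = 28.649 kPa.
Stress increase at mid-clay by the 2:1 spreading method:
Δσ = qBL/((B+z)(L+z)) = 300×5×12/((5+3.1)(12+3.1)) = 147.17 kPa
Final effective stress: σ'_f = σ'_0 + Δσ = 28.649 + 147.17 = 175.82 kPa.
Normally consolidated clay, so the full stress increment lies on the virgin compression line:
S_c = C_c·H/(1+e₀)·log₁₀(σ'_f/σ'_0) = 0.45×2.8/(1+1.02)×log₁₀(175.82/28.649)
    = 0.62376 × 0.78796 = 0.4915 m

S_c ≈ 491 mm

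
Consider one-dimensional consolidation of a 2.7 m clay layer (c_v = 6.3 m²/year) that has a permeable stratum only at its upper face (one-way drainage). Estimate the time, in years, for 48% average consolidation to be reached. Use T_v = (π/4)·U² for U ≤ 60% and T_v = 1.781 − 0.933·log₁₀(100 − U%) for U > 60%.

t ≈ 0.209 years

Drainage path length: H_d = H = 2.7 m (single drainage).
U ≤ 60%: T_v = (π/4)·U² = (π/4)×0.48² = 0.18096.
t = T_v·H_d²/c_v = 0.18096×2.7²/6.3 = 0.2094 years.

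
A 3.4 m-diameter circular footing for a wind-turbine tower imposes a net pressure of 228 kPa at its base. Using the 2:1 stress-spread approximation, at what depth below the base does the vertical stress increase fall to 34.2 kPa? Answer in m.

2:1 spreading — at depth z the loaded area has grown by z in each plan dimension:
qD²/(D+z)² = Δσ_z ⇒ z = D(√(q/Δσ_z) − 1) = 3.4×(√(228/34.2) − 1) = 5.379 m

z ≈ 5.38 m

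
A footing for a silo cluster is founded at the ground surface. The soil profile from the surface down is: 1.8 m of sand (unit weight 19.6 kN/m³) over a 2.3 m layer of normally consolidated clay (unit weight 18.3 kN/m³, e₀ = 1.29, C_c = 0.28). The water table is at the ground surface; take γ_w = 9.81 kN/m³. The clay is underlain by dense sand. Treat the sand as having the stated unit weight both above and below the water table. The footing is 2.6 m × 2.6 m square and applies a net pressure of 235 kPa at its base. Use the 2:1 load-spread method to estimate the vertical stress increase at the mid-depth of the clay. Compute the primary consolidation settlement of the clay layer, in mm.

Mid-depth of clay below the ground surface: z = 1.8 + 2.3/2 = 2.95 m.
Total vertical stress at mid-clay: σ_v = 19.6×1.8 + 18.3×1.15 = 56.325 kPa.
Pore pressure: u = 9.81×(2.95 − 0) = 28.94 kPa.
Initial effective stress: σ'_0 = σ_v − u = 56.325 − 28.94 = 27.385 kPa.
Stress increase at mid-clay by the 2:1 spreading method:
Δσ = qBL/((B+z)(L+z)) = 235×2.6×2.6/((2.6+2.95)(2.6+2.95)) = 51.574 kPa
Final effective stress: σ'_f = σ'_0 + Δσ = 27.385 + 51.574 = 78.959 kPa.
Normally consolidated clay, so the full stress increment lies on the virgin compression line:
S_c = C_c·H/(1+e₀)·log₁₀(σ'_f/σ'_0) = 0.28×2.3/(1+1.29)×log₁₀(78.959/27.385)
    = 0.28122 × 0.45989 = 0.1293 m

S_c ≈ 129 mm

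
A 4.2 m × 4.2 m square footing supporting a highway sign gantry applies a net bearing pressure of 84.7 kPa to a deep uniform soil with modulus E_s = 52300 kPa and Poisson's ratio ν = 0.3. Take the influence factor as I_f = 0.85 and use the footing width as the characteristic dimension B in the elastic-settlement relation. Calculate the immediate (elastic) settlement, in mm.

Immediate (elastic) settlement: S_e = q·B·(1−ν²)/E_s · I_f.
S_e = 84.7 × 4.2 × (1 − 0.3²) / 52300 × 0.85
    = 84.7 × 4.2 × 0.91 / 52300 × 0.85
    = 0.005261 m = 5.261 mm

S_e ≈ 5.26 mm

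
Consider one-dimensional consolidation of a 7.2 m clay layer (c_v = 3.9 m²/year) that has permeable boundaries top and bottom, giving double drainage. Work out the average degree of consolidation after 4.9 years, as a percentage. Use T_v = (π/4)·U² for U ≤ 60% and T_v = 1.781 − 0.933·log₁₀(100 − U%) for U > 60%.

U ≈ 97.9 %

Drainage path length: H_d = H/2 = 3.6 m (double drainage).
T_v = c_v·t/H_d² = 3.9×4.9/3.6² = 1.4745.
T_v = 1.4745 corresponds to the U > 60% branch:
U = 1 − 10^((1.781 − T_v)/0.933)/100 = 0.9787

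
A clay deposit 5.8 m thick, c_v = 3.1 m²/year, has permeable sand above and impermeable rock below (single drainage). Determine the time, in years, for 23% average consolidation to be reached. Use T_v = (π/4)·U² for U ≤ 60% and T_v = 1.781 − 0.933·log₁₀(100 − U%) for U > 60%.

t ≈ 0.451 years

Drainage path length: H_d = H = 5.8 m (single drainage).
U ≤ 60%: T_v = (π/4)·U² = (π/4)×0.23² = 0.041548.
t = T_v·H_d²/c_v = 0.041548×5.8²/3.1 = 0.4509 years.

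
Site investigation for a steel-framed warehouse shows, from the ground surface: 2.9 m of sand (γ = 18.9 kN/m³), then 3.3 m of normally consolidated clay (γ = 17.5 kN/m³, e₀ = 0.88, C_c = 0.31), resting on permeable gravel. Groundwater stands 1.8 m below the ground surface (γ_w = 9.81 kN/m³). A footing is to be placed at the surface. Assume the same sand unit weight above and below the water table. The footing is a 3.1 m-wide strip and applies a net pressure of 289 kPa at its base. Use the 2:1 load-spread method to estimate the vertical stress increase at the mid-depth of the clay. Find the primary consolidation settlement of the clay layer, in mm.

Mid-depth of clay below the ground surface: z = 2.9 + 3.3/2 = 4.55 m.
Total vertical stress at mid-clay: σ_v = 18.9×2.9 + 17.5×1.65 = 83.685 kPa.
Pore pressure: u = 9.81×(4.55 − 1.8) = 26.978 kPa.
Initial effective stress: σ'_0 = σ_v − u = 83.685 − 26.978 = 56.707 kPa.
Stress increase at mid-clay by the 2:1 spreading method:
Δσ = qB/(B+z) = 289×3.1/(3.1+4.55) = 117.11 kPa
Final effective stress: σ'_f = σ'_0 + Δσ = 56.707 + 117.11 = 173.82 kPa.
Normally consolidated clay, so the full stress increment lies on the virgin compression line:
S_c = C_c·H/(1+e₀)·log₁₀(σ'_f/σ'_0) = 0.31×3.3/(1+0.88)×log₁₀(173.82/56.707)
    = 0.54415 × 0.48646 = 0.2647 m

S_c ≈ 265 mm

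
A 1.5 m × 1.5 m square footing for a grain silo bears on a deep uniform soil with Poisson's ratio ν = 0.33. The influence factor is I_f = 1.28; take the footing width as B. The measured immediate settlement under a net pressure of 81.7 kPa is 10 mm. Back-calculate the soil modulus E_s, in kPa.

S_e = q·B·(1−ν²)/E_s · I_f  ⇒  E_s = q·B·(1−ν²)·I_f / S_e.
E_s = 81.7 × 1.5 × 0.8911 × 1.28 / 0.01 = 13980 kPa

E_s ≈ 14000 kPa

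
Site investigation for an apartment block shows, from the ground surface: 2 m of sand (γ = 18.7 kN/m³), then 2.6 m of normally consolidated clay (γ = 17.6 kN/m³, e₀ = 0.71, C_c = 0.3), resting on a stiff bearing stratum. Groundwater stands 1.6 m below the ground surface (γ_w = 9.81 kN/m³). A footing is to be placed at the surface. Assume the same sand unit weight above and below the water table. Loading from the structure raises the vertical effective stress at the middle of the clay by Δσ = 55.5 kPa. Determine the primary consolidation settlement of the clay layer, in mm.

S_c ≈ 163 mm

Mid-depth of clay below the ground surface: z = 2 + 2.6/2 = 3.3 m.
Total vertical stress at mid-clay: σ_v = 18.7×2 + 17.6×1.3 = 60.28 kPa.
Pore pressure: u = 9.81×(3.3 − 1.6) = 16.677 kPa.
Initial effective stress: σ'_0 = σ_v − u = 60.28 − 16.677 = 43.603 kPa.
Final effective stress: σ'_f = σ'_0 + Δσ = 43.603 + 55.5 = 99.103 kPa.
Normally consolidated clay, so the full stress increment lies on the virgin compression line:
S_c = C_c·H/(1+e₀)·log₁₀(σ'_f/σ'_0) = 0.3×2.6/(1+0.71)×log₁₀(99.103/43.603)
    = 0.45614 × 0.35657 = 0.1626 m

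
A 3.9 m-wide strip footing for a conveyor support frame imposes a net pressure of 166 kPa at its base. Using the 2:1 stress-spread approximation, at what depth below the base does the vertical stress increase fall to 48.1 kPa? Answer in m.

2:1 spreading — at depth z the loaded area has grown by z in each plan dimension:
qB/(B+z) = Δσ_z ⇒ z = qB/Δσ_z − B = 166×3.9/48.1 − 3.9 = 9.559 m

z ≈ 9.56 m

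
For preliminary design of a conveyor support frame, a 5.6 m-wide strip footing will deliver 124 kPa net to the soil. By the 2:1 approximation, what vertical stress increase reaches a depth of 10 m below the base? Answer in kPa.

Δσ_z ≈ 44.5 kPa

By the 2:1 method the load spreads at 1 horizontal : 2 vertical, so at depth z the loaded area has grown by z in each plan dimension:
Δσ = qB/(B+z) = 124×5.6/(5.6+10) = 44.513 kPa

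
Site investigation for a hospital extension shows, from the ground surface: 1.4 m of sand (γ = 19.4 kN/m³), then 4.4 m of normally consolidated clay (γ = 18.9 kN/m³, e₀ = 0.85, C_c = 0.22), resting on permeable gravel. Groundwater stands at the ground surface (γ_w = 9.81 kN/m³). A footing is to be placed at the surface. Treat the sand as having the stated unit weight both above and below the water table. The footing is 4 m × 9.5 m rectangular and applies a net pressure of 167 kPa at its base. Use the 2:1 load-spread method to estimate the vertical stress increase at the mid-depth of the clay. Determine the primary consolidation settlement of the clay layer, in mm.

S_c ≈ 242 mm

Mid-depth of clay below the ground surface: z = 1.4 + 4.4/2 = 3.6 m.
Total vertical stress at mid-clay: σ_v = 19.4×1.4 + 18.9×2.2 = 68.74 kPa.
Pore pressure: u = 9.81×(3.6 − 0) = 35.316 kPa.
Initial effective stress: σ'_0 = σ_v − u = 68.74 − 35.316 = 33.424 kPa.
Stress increase at mid-clay by the 2:1 spreading method:
Δσ = qBL/((B+z)(L+z)) = 167×4×9.5/((4+3.6)(9.5+3.6)) = 63.74 kPa
Final effective stress: σ'_f = σ'_0 + Δσ = 33.424 + 63.74 = 97.164 kPa.
Normally consolidated clay, so the full stress increment lies on the virgin compression line:
S_c = C_c·H/(1+e₀)·log₁₀(σ'_f/σ'_0) = 0.22×4.4/(1+0.85)×log₁₀(97.164/33.424)
    = 0.52324 × 0.46345 = 0.2425 m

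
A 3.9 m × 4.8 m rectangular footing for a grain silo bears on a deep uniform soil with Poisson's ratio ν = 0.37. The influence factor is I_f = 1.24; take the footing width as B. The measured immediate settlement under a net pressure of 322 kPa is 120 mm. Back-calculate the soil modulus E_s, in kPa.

E_s ≈ 11200 kPa

S_e = q·B·(1−ν²)/E_s · I_f  ⇒  E_s = q·B·(1−ν²)·I_f / S_e.
E_s = 322 × 3.9 × 0.8631 × 1.24 / 0.12 = 11200 kPa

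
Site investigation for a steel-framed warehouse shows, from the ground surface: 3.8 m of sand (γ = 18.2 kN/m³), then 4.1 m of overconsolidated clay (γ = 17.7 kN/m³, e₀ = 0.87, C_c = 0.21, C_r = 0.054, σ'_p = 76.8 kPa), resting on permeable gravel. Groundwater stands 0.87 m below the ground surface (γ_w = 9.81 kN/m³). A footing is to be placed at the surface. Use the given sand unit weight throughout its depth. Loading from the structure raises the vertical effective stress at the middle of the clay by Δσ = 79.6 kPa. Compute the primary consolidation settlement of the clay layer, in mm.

Mid-depth of clay below the ground surface: z = 3.8 + 4.1/2 = 5.85 m.
Total vertical stress at mid-clay: σ_v = 18.2×3.8 + 17.7×2.05 = 105.44 kPa.
Pore pressure: u = 9.81×(5.85 − 0.87) = 48.854 kPa.
Initial effective stress: σ'_0 = σ_v − u = 105.44 − 48.854 = 56.586 kPa.
Final effective stress: σ'_f = 56.586 + 79.6 = 136.19 kPa.
σ'_f = 136.19 > σ'_p = 76.8 kPa, so the stress path crosses the preconsolidation pressure — recompression up to σ'_p, then virgin compression beyond:
S_c = H/(1+e₀)·[C_r·log₁₀(σ'_p/σ'_0) + C_c·log₁₀(σ'_f/σ'_p)]
    = 4.1/1.87 × [0.054×log₁₀(76.8/56.586) + 0.21×log₁₀(136.19/76.8)]
    = 2.1925 × [0.0071632 + 0.052245] = 0.1303 m

S_c ≈ 130 mm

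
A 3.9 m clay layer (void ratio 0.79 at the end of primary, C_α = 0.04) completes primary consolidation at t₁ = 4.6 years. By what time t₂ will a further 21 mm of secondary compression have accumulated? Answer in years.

t₂ ≈ 8.01 years

S_s = C_α·H/(1+e_p)·log₁₀(t₂/t₁) ⇒ log₁₀(t₂/t₁) = S_s·(1+e_p)/(C_α·H).
log₁₀(t₂/t₁) = 0.021 × (1+0.79) / (0.04×3.9) = 0.241
t₂ = t₁ × 10^0.241 = 4.6 × 1.742 = 8.012 years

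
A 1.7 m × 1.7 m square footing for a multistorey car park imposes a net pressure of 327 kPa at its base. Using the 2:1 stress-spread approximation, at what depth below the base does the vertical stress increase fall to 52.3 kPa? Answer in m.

2:1 spreading — at depth z the loaded area has grown by z in each plan dimension:
qB²/(B+z)² = Δσ_z ⇒ z = B(√(q/Δσ_z) − 1) = 1.7×(√(327/52.3) − 1) = 2.551 m

z ≈ 2.55 m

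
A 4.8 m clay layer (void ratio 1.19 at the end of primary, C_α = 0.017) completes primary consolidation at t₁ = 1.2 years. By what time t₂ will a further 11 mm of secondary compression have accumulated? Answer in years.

t₂ ≈ 2.37 years

S_s = C_α·H/(1+e_p)·log₁₀(t₂/t₁) ⇒ log₁₀(t₂/t₁) = S_s·(1+e_p)/(C_α·H).
log₁₀(t₂/t₁) = 0.011 × (1+1.19) / (0.017×4.8) = 0.2952
t₂ = t₁ × 10^0.2952 = 1.2 × 1.973 = 2.368 years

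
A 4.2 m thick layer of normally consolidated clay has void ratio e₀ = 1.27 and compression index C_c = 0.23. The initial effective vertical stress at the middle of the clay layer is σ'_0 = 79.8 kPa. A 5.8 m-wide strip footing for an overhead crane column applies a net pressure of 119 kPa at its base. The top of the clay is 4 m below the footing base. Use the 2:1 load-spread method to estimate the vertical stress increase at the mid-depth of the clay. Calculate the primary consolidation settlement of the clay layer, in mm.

S_c ≈ 101 mm

Mid-depth of clay below the footing base: z = 4 + 4.2/2 = 6.1 m.
Stress increase at mid-clay by the 2:1 spreading method:
Δσ = qB/(B+z) = 119×5.8/(5.8+6.1) = 58 kPa
Final effective stress: σ'_f = σ'_0 + Δσ = 79.8 + 58 = 137.8 kPa.
Normally consolidated clay, so the full stress increment lies on the virgin compression line:
S_c = C_c·H/(1+e₀)·log₁₀(σ'_f/σ'_0) = 0.23×4.2/(1+1.27)×log₁₀(137.8/79.8)
    = 0.42555 × 0.23725 = 0.101 m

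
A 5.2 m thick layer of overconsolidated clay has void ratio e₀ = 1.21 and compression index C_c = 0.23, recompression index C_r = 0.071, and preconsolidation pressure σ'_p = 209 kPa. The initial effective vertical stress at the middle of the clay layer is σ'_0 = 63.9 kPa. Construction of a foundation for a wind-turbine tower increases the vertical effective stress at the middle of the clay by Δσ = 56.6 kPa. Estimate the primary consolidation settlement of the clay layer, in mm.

S_c ≈ 46 mm

Final effective stress: σ'_f = 63.9 + 56.6 = 120.5 kPa.
σ'_f = 120.5 ≤ σ'_p = 209 kPa, so the clay remains overconsolidated and only the recompression index applies:
S_c = C_r·H/(1+e₀)·log₁₀(σ'_f/σ'_0) = 0.071×5.2/2.21×log₁₀(120.5/63.9)
    = 0.16706 × 0.27549 = 0.04602 m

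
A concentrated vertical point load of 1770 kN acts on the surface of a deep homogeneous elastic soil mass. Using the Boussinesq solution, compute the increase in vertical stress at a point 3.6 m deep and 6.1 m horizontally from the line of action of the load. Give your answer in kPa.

Δσ_z ≈ 2.21 kPa

Boussinesq vertical stress below a point load on an elastic half-space:
Δσ_z = 3P/(2πz²) · [1 + (r/z)²]^(−5/2)
r/z = 6.1/3.6 = 1.6944; [1+(r/z)²]^(−5/2) = 0.033916.
Δσ_z = 3×1770/(2π×3.6²) × 0.033916 = 65.209 × 0.033916 = 2.212 kPa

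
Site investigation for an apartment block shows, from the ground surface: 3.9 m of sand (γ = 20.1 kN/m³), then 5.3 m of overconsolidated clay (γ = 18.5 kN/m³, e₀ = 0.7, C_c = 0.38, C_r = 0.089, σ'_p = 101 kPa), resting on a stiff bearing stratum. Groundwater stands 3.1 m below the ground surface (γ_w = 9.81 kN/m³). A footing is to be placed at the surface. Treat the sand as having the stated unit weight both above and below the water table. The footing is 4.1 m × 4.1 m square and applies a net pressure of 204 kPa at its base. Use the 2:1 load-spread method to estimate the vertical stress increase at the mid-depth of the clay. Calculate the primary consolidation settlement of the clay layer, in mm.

Mid-depth of clay below the ground surface: z = 3.9 + 5.3/2 = 6.55 m.
Total vertical stress at mid-clay: σ_v = 20.1×3.9 + 18.5×2.65 = 127.41 kPa.
Pore pressure: u = 9.81×(6.55 − 3.1) = 33.845 kPa.
Initial effective stress: σ'_0 = σ_v − u = 127.41 − 33.845 = 93.565 kPa.
Stress increase at mid-clay by the 2:1 spreading method:
Δσ = qBL/((B+z)(L+z)) = 204×4.1×4.1/((4.1+6.55)(4.1+6.55)) = 30.234 kPa
Final effective stress: σ'_f = 93.565 + 30.234 = 123.8 kPa.
σ'_f = 123.8 > σ'_p = 101 kPa, so the stress path crosses the preconsolidation pressure — recompression up to σ'_p, then virgin compression beyond:
S_c = H/(1+e₀)·[C_r·log₁₀(σ'_p/σ'_0) + C_c·log₁₀(σ'_f/σ'_p)]
    = 5.3/1.7 × [0.089×log₁₀(101/93.565) + 0.38×log₁₀(123.8/101)]
    = 3.1176 × [0.0029555 + 0.033592] = 0.1139 m

S_c ≈ 114 mm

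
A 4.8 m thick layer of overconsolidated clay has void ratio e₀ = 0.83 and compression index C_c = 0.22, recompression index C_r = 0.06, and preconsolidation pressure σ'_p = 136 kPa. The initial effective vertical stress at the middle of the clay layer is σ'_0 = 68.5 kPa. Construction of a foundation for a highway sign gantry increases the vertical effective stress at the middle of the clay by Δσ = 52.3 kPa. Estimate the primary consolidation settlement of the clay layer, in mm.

Final effective stress: σ'_f = 68.5 + 52.3 = 120.8 kPa.
σ'_f = 120.8 ≤ σ'_p = 136 kPa, so the clay remains overconsolidated and only the recompression index applies:
S_c = C_r·H/(1+e₀)·log₁₀(σ'_f/σ'_0) = 0.06×4.8/1.83×log₁₀(120.8/68.5)
    = 0.15738 × 0.24638 = 0.03878 m

S_c ≈ 38.8 mm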